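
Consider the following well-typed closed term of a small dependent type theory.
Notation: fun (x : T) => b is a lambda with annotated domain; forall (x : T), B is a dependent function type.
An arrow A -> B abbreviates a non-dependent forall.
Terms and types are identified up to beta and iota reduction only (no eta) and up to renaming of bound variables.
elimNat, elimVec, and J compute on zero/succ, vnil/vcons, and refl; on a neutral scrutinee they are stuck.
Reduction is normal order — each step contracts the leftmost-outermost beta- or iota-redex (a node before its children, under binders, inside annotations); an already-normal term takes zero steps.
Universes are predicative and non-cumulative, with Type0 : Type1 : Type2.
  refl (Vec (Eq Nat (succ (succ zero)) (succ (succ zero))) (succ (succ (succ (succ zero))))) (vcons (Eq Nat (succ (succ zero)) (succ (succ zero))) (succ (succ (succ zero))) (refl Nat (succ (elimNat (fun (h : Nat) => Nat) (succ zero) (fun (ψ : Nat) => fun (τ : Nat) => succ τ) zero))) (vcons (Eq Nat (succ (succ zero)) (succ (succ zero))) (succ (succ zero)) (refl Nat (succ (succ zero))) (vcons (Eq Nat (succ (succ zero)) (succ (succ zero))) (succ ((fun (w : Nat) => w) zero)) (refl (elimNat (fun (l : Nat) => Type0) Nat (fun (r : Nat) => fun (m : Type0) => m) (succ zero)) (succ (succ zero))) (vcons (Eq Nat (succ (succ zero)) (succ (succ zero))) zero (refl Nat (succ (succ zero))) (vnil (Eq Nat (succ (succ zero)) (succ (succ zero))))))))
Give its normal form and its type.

reduced normal form:
  refl (Vec (Eq Nat (succ (succ zero)) (succ (succ zero))) (succ (succ (succ (succ zero))))) (vcons (Eq Nat (succ (succ zero)) (succ (succ zero))) (succ (succ (succ zero))) (refl Nat (succ (succ zero))) (vcons (Eq Nat (succ (succ zero)) (succ (succ zero))) (succ (succ zero)) (refl Nat (succ (succ zero))) (vcons (Eq Nat (succ (succ zero)) (succ (succ zero))) (succ zero) (refl Nat (succ (succ zero))) (vcons (Eq Nat (succ (succ zero)) (succ (succ zero))) zero (refl Nat (succ (succ zero))) (vnil (Eq Nat (succ (succ zero)) (succ (succ zero))))))))
inferred type:
  Eq (Vec (Eq Nat (succ (succ zero)) (succ (succ zero))) (succ (succ (succ (succ zero))))) (vcons (Eq Nat (succ (succ zero)) (succ (succ zero))) (succ (succ (succ zero))) (refl Nat (succ (succ zero))) (vcons (Eq Nat (succ (succ zero)) (succ (succ zero))) (succ (succ zero)) (refl Nat (succ (succ zero))) (vcons (Eq Nat (succ (succ zero)) (succ (succ zero))) (succ zero) (refl Nat (succ (succ zero))) (vcons (Eq Nat (succ (succ zero)) (succ (succ zero))) zero (refl Nat (succ (succ zero))) (vnil (Eq Nat (succ (succ zero)) (succ (succ zero)))))))) (vcons (Eq Nat (succ (succ zero)) (succ (succ zero))) (succ (succ (succ zero))) (refl Nat (succ (succ zero))) (vcons (Eq Nat (succ (succ zero)) (succ (succ zero))) (succ (succ zero)) (refl Nat (succ (succ zero))) (vcons (Eq Nat (succ (succ zero)) (succ (succ zero))) (succ zero) (refl Nat (succ (succ zero))) (vcons (Eq Nat (succ (succ zero)) (succ (succ zero))) zero (refl Nat (succ (succ zero))) (vnil (Eq Nat (succ (succ zero)) (succ (succ zero))))))))
observation: the term reaches its normal form after 6 normal-order steps.


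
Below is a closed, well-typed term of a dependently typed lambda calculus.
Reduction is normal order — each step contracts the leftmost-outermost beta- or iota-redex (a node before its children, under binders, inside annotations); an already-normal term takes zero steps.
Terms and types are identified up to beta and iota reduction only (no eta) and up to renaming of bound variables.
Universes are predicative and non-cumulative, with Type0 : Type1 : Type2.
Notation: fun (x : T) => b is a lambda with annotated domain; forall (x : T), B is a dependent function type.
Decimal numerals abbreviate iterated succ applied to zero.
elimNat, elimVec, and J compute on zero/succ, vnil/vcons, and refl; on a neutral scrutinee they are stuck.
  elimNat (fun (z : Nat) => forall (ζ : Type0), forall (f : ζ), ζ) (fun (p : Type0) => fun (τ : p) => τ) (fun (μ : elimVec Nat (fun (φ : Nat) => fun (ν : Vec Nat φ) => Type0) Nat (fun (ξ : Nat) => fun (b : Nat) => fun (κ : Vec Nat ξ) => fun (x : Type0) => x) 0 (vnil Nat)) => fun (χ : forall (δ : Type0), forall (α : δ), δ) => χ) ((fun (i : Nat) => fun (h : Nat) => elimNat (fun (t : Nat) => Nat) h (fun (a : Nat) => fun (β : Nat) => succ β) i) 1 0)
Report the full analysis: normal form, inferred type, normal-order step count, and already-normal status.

reduced normal form:
  fun (z : Type0) => fun (ζ : z) => ζ
inferred type:
  forall (z : Type0), forall (ζ : z), z
steps to reach normal form (normal order): 11
term was already normal: no
first redex: an elimVec iota-redex


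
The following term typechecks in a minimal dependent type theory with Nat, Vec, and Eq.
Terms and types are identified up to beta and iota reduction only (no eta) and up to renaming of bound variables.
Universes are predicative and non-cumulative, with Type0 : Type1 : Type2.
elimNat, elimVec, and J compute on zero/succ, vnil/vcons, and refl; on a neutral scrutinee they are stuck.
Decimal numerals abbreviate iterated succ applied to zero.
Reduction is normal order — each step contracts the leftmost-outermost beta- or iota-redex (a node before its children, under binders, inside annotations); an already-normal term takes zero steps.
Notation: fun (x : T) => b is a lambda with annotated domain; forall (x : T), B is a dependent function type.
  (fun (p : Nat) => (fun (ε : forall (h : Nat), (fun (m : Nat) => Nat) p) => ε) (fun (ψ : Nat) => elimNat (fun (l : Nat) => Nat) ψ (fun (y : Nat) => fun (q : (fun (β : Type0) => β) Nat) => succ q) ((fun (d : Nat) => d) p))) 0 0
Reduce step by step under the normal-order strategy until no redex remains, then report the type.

normal-order reduction:
  (fun (p : Nat) => (fun (ε : forall (h : Nat), (fun (m : Nat) => Nat) p) => ε) (fun (ψ : Nat) => elimNat (fun (l : Nat) => Nat) ψ (fun (y : Nat) => fun (q : (fun (β : Type0) => β) Nat) => succ q) ((fun (d : Nat) => d) p))) 0 0
  ~> (fun (p : forall (ε : Nat), (fun (h : Nat) => Nat) 0) => p) (fun (m : Nat) => elimNat (fun (ψ : Nat) => Nat) m (fun (l : Nat) => fun (y : (fun (q : Type0) => q) Nat) => succ y) ((fun (β : Nat) => β) 0)) 0
  ~> (fun (p : Nat) => elimNat (fun (ε : Nat) => Nat) p (fun (h : Nat) => fun (m : (fun (ψ : Type0) => ψ) Nat) => succ m) ((fun (l : Nat) => l) 0)) 0
  ~> elimNat (fun (p : Nat) => Nat) 0 (fun (ε : Nat) => fun (h : (fun (m : Type0) => m) Nat) => succ h) ((fun (ψ : Nat) => ψ) 0)
  ~> elimNat (fun (p : Nat) => Nat) 0 (fun (ε : Nat) => fun (h : Nat) => succ h) ((fun (m : Nat) => m) 0)
  ~> elimNat (fun (p : Nat) => Nat) 0 (fun (ε : Nat) => fun (h : Nat) => succ h) 0
  ~> 0
type:
  Nat


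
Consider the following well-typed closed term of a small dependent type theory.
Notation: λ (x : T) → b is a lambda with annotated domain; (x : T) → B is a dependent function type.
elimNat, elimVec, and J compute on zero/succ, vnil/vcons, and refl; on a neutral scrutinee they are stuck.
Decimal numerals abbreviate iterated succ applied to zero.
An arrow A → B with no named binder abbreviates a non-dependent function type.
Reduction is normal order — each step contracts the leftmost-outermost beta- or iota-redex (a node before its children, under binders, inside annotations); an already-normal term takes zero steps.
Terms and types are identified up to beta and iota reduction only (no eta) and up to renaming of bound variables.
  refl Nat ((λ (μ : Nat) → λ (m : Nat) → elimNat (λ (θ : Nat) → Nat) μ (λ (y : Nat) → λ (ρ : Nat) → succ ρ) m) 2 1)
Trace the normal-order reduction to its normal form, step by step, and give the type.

reduction (normal order):
  refl Nat ((λ (μ : Nat) → λ (m : Nat) → elimNat (λ (θ : Nat) → Nat) μ (λ (y : Nat) → λ (ρ : Nat) → succ ρ) m) 2 1)
  ~> refl Nat ((λ (μ : Nat) → elimNat (λ (m : Nat) → Nat) 2 (λ (θ : Nat) → λ (y : Nat) → succ y) μ) 1)
  ~> refl Nat (elimNat (λ (μ : Nat) → Nat) 2 (λ (m : Nat) → λ (θ : Nat) → succ θ) 1)
  ~> refl Nat ((λ (μ : Nat) → λ (m : Nat) → succ m) 0 (elimNat (λ (θ : Nat) → Nat) 2 (λ (y : Nat) → λ (ρ : Nat) → succ ρ) 0))
  ~> refl Nat ((λ (μ : Nat) → succ μ) (elimNat (λ (m : Nat) → Nat) 2 (λ (θ : Nat) → λ (y : Nat) → succ y) 0))
  ~> refl Nat (succ (elimNat (λ (μ : Nat) → Nat) 2 (λ (m : Nat) → λ (θ : Nat) → succ θ) 0))
  ~> refl Nat 3
the term's type:
  Eq Nat 3 3


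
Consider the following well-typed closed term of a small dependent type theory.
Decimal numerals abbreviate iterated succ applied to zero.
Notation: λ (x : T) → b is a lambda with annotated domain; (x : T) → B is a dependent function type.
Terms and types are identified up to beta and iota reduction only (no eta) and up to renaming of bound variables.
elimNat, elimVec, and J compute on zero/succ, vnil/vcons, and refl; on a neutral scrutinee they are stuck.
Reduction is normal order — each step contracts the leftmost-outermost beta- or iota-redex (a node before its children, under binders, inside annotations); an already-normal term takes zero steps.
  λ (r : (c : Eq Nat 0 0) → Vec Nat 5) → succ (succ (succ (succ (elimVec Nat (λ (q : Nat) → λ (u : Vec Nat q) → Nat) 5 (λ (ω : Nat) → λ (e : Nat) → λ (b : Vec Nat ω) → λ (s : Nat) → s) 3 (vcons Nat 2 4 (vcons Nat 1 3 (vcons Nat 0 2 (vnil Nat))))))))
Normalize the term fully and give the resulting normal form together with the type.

resulting normal form:
  λ (r : (c : Eq Nat 0 0) → Vec Nat 5) → 9
inferred type:
  (r : (c : Eq Nat 0 0) → Vec Nat 5) → Nat


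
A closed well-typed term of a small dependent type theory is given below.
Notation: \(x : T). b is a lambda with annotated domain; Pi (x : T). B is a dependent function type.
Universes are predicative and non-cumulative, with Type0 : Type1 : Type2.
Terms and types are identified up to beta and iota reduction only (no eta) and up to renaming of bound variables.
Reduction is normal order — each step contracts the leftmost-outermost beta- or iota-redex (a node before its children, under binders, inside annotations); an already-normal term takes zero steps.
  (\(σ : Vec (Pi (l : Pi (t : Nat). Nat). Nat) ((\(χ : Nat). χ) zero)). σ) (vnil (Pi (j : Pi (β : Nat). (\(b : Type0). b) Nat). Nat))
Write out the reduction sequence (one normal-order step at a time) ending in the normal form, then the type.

normal-order reduction sequence:
  (\(σ : Vec (Pi (l : Pi (t : Nat). Nat). Nat) ((\(χ : Nat). χ) zero)). σ) (vnil (Pi (j : Pi (β : Nat). (\(b : Type0). b) Nat). Nat))
  ~> vnil (Pi (σ : Pi (l : Nat). (\(t : Type0). t) Nat). Nat)
  ~> vnil (Pi (σ : Pi (l : Nat). Nat). Nat)
type:
  Vec (Pi (σ : Pi (l : Nat). Nat). Nat) zero


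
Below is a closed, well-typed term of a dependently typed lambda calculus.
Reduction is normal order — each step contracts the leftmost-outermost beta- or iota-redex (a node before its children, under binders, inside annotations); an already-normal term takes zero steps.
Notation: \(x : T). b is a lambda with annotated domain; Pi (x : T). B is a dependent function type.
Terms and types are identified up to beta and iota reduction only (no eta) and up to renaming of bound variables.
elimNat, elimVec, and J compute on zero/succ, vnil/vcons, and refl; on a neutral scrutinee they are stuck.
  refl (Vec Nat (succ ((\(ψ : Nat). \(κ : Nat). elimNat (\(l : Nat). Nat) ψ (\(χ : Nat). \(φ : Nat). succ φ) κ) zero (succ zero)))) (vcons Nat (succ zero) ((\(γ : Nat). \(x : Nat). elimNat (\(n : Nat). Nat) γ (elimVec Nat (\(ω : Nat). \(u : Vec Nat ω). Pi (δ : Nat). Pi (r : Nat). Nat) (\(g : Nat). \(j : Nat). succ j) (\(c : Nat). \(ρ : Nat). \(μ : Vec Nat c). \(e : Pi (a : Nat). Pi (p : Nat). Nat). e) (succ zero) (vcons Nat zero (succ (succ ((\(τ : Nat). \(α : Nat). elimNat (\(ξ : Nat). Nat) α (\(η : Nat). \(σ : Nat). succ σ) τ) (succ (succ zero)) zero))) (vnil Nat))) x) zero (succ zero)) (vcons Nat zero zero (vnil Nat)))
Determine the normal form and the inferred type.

reduced normal form:
  refl (Vec Nat (succ (succ zero))) (vcons Nat (succ zero) (succ zero) (vcons Nat zero zero (vnil Nat)))
inferred type:
  Eq (Vec Nat (succ (succ zero))) (vcons Nat (succ zero) (succ zero) (vcons Nat zero zero (vnil Nat))) (vcons Nat (succ zero) (succ zero) (vcons Nat zero zero (vnil Nat)))
observation: the term reaches its normal form after 18 normal-order steps.


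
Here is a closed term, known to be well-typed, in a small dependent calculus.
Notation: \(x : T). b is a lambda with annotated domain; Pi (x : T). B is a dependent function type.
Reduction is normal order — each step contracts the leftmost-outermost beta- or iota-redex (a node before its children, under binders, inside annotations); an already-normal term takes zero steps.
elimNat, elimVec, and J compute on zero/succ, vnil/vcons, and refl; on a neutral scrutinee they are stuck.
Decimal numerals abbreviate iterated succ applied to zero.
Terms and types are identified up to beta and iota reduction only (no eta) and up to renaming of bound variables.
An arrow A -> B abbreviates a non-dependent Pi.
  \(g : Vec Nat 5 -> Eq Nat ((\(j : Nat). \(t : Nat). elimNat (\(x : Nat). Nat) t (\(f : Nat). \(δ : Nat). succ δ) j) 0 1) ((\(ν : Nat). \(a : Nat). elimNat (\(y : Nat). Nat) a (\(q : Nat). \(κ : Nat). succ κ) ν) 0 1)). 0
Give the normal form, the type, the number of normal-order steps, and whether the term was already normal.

reduced normal form:
  \(g : Vec Nat 5 -> Eq Nat 1 1). 0
type:
  (Vec Nat 5 -> Eq Nat 1 1) -> Nat
normal-order step count: 6
term was already normal: no
first contracted redex: a beta-redex


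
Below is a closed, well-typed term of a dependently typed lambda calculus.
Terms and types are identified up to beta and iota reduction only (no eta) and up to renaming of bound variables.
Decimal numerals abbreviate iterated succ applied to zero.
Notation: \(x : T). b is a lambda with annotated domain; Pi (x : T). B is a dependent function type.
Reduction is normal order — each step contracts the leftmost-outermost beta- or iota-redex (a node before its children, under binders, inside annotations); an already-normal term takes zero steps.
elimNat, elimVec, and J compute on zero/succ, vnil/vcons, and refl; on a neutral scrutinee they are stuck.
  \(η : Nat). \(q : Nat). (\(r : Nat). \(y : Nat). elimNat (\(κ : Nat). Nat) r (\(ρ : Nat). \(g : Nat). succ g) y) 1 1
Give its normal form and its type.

reduced normal form:
  \(η : Nat). \(q : Nat). 2
inferred type:
  Pi (η : Nat). Pi (q : Nat). Nat


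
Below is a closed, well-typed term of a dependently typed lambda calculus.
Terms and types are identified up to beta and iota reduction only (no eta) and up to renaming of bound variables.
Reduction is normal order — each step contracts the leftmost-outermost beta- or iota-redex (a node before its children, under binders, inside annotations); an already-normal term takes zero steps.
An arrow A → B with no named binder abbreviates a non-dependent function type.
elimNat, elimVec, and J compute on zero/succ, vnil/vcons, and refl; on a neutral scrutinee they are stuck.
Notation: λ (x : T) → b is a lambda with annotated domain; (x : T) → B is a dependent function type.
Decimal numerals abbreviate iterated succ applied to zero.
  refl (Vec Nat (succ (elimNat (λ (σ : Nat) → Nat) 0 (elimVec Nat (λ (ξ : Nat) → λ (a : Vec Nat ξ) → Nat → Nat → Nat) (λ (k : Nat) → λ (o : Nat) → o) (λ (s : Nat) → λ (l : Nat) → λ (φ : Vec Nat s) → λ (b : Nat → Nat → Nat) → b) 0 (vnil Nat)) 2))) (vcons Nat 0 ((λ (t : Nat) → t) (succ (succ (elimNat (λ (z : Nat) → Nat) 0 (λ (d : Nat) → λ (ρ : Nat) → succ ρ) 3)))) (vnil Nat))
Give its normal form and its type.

reduced normal form:
  refl (Vec Nat 1) (vcons Nat 0 5 (vnil Nat))
type:
  Eq (Vec Nat 1) (vcons Nat 0 5 (vnil Nat)) (vcons Nat 0 5 (vnil Nat))
observation: reduction starts at an elimNat iota-redex, and 20 normal-order steps reach the normal form.


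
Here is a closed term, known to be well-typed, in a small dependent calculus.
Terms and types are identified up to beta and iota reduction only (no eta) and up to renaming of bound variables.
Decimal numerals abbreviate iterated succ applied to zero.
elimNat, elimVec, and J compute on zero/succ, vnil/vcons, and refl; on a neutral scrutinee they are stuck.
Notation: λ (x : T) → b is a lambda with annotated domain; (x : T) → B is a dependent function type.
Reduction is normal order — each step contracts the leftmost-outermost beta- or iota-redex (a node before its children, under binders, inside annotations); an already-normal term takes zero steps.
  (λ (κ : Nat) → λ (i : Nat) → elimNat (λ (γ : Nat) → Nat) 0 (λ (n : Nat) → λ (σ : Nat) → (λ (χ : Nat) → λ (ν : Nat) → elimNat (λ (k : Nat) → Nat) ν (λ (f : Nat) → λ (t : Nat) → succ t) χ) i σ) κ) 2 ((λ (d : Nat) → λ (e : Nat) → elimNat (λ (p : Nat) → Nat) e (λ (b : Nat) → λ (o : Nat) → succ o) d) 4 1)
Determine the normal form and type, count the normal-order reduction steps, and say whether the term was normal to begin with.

reduced normal form:
  10
type:
  Nat
reduction steps (normal order): 75
term was already normal: no
first contracted redex: a beta-redex


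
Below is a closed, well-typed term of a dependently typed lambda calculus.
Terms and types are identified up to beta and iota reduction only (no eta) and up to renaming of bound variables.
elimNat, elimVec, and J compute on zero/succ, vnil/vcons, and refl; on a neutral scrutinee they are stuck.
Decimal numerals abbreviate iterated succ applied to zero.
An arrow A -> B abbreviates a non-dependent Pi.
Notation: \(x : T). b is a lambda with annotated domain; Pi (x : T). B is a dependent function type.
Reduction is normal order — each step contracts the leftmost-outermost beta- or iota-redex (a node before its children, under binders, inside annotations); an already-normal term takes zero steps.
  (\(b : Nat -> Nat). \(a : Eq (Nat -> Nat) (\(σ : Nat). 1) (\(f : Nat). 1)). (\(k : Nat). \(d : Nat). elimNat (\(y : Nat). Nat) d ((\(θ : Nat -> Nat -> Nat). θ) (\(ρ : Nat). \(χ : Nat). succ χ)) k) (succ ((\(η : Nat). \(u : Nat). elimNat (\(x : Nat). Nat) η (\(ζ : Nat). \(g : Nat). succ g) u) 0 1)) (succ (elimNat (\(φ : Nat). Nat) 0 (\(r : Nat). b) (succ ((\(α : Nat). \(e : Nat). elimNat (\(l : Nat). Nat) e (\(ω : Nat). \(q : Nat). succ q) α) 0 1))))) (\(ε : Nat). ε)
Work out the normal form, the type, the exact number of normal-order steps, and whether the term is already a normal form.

reduced normal form:
  \(b : Eq (Nat -> Nat) (\(a : Nat). 1) (\(σ : Nat). 1)). 3
inferred type:
  Eq (Nat -> Nat) (\(b : Nat). 1) (\(a : Nat). 1) -> Nat
reduction steps (normal order): 28
already normal: no
first redex: a beta-redex


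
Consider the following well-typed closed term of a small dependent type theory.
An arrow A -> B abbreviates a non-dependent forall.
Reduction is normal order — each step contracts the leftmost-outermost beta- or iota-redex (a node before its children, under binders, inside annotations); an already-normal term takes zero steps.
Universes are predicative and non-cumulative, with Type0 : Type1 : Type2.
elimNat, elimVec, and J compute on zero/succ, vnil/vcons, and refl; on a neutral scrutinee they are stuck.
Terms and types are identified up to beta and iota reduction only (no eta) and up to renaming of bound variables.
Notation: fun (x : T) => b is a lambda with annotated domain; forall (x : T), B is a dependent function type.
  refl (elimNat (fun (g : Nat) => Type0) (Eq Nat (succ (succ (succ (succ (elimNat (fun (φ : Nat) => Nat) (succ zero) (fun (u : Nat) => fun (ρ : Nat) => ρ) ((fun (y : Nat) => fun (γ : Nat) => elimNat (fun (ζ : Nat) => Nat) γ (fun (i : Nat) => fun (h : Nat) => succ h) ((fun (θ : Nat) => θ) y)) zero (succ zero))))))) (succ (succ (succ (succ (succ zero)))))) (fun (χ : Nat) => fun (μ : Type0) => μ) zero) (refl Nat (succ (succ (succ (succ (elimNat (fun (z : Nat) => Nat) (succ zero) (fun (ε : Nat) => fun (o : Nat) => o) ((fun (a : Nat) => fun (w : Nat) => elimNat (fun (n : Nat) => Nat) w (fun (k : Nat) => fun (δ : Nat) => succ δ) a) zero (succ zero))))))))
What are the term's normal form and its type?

reduced normal form:
  refl (Eq Nat (succ (succ (succ (succ (succ zero))))) (succ (succ (succ (succ (succ zero)))))) (refl Nat (succ (succ (succ (succ (succ zero))))))
the term's type:
  Eq (Eq Nat (succ (succ (succ (succ (succ zero))))) (succ (succ (succ (succ (succ zero)))))) (refl Nat (succ (succ (succ (succ (succ zero)))))) (refl Nat (succ (succ (succ (succ (succ zero))))))


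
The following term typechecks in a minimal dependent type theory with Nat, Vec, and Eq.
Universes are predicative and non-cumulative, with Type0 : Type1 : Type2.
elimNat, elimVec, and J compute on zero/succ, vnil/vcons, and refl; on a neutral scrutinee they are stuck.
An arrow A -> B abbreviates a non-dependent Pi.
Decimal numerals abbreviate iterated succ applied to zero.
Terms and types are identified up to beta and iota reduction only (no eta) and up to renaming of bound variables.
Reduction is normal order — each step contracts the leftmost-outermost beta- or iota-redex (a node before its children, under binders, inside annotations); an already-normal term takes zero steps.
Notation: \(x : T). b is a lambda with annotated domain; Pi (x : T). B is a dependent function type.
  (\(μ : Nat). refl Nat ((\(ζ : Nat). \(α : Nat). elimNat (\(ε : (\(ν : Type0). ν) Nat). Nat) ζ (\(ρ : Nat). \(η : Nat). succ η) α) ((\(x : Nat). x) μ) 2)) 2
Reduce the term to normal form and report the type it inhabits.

resulting normal form:
  refl Nat 4
type:
  Eq Nat 4 4


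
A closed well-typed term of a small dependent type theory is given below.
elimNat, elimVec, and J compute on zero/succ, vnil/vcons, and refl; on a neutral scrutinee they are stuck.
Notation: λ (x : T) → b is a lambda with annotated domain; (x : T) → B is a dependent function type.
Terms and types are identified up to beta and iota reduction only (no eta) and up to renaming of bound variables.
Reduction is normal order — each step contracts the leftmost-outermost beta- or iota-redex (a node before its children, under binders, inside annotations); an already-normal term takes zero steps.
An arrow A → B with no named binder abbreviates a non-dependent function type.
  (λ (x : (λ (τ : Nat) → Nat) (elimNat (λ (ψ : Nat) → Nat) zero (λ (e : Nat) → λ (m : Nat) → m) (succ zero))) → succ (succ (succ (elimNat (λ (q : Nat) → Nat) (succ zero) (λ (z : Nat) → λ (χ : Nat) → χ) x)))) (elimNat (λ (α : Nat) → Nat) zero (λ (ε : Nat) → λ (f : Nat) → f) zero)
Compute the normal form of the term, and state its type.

resulting normal form:
  succ (succ (succ (succ zero)))
inferred type:
  Nat
observation: the first redex contracted is a beta-redex; the normal form is reached in 3 normal-order steps.


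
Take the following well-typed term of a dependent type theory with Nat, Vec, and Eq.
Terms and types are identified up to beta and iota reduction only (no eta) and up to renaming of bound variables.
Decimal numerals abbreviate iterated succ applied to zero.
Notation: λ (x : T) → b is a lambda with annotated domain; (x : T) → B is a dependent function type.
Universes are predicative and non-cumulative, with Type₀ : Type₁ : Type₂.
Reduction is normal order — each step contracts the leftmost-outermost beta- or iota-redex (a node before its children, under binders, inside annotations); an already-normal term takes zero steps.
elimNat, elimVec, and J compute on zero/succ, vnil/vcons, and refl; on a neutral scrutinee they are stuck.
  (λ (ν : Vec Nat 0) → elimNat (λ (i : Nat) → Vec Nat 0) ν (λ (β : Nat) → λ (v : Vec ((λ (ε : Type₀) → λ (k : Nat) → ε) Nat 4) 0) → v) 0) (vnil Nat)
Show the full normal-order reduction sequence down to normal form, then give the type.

normal-order reduction sequence:
  (λ (ν : Vec Nat 0) → elimNat (λ (i : Nat) → Vec Nat 0) ν (λ (β : Nat) → λ (v : Vec ((λ (ε : Type₀) → λ (k : Nat) → ε) Nat 4) 0) → v) 0) (vnil Nat)
  ~> elimNat (λ (ν : Nat) → Vec Nat 0) (vnil Nat) (λ (i : Nat) → λ (β : Vec ((λ (v : Type₀) → λ (ε : Nat) → v) Nat 4) 0) → β) 0
  ~> vnil Nat
type:
  Vec Nat 0


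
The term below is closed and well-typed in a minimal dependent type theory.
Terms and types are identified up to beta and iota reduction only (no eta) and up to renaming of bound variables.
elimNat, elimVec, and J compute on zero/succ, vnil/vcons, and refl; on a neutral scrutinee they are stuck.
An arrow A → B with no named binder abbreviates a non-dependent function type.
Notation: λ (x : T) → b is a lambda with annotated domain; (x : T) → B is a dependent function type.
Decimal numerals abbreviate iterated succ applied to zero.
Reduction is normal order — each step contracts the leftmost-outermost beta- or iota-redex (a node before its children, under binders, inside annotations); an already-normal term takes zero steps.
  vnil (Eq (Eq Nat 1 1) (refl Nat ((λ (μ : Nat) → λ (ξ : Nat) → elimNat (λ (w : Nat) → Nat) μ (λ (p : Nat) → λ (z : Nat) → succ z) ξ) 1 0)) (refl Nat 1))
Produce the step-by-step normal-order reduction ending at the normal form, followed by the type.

reduction (normal order):
  vnil (Eq (Eq Nat 1 1) (refl Nat ((λ (μ : Nat) → λ (ξ : Nat) → elimNat (λ (w : Nat) → Nat) μ (λ (p : Nat) → λ (z : Nat) → succ z) ξ) 1 0)) (refl Nat 1))
  ~> vnil (Eq (Eq Nat 1 1) (refl Nat ((λ (μ : Nat) → elimNat (λ (ξ : Nat) → Nat) 1 (λ (w : Nat) → λ (p : Nat) → succ p) μ) 0)) (refl Nat 1))
  ~> vnil (Eq (Eq Nat 1 1) (refl Nat (elimNat (λ (μ : Nat) → Nat) 1 (λ (ξ : Nat) → λ (w : Nat) → succ w) 0)) (refl Nat 1))
  ~> vnil (Eq (Eq Nat 1 1) (refl Nat 1) (refl Nat 1))
the term's type:
  Vec (Eq (Eq Nat 1 1) (refl Nat 1) (refl Nat 1)) 0


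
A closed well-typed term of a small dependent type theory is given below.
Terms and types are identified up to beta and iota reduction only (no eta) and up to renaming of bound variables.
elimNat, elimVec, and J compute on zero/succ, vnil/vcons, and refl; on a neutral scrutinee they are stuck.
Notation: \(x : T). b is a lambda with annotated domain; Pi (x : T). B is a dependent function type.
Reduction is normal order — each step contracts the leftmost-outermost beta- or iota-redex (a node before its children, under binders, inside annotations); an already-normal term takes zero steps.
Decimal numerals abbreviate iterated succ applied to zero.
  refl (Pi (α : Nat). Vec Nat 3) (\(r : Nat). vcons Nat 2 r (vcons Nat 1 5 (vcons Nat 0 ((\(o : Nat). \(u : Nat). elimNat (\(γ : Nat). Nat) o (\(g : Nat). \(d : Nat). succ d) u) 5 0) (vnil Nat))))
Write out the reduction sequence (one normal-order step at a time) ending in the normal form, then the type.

normal-order reduction:
  refl (Pi (α : Nat). Vec Nat 3) (\(r : Nat). vcons Nat 2 r (vcons Nat 1 5 (vcons Nat 0 ((\(o : Nat). \(u : Nat). elimNat (\(γ : Nat). Nat) o (\(g : Nat). \(d : Nat). succ d) u) 5 0) (vnil Nat))))
  ~> refl (Pi (α : Nat). Vec Nat 3) (\(r : Nat). vcons Nat 2 r (vcons Nat 1 5 (vcons Nat 0 ((\(o : Nat). elimNat (\(u : Nat). Nat) 5 (\(γ : Nat). \(g : Nat). succ g) o) 0) (vnil Nat))))
  ~> refl (Pi (α : Nat). Vec Nat 3) (\(r : Nat). vcons Nat 2 r (vcons Nat 1 5 (vcons Nat 0 (elimNat (\(o : Nat). Nat) 5 (\(u : Nat). \(γ : Nat). succ γ) 0) (vnil Nat))))
  ~> refl (Pi (α : Nat). Vec Nat 3) (\(r : Nat). vcons Nat 2 r (vcons Nat 1 5 (vcons Nat 0 5 (vnil Nat))))
type:
  Eq (Pi (α : Nat). Vec Nat 3) (\(r : Nat). vcons Nat 2 r (vcons Nat 1 5 (vcons Nat 0 5 (vnil Nat)))) (\(o : Nat). vcons Nat 2 o (vcons Nat 1 5 (vcons Nat 0 5 (vnil Nat))))


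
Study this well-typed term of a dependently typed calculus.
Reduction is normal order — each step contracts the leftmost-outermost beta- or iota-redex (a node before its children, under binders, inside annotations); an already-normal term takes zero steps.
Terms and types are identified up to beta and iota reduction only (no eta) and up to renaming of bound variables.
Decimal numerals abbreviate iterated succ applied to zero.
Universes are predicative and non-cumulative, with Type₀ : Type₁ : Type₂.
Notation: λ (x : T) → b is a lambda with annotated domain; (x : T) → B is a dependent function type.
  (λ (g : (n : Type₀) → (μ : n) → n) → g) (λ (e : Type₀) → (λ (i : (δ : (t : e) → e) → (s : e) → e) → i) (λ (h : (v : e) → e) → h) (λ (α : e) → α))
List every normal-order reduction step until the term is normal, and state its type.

normal-order reduction sequence:
  (λ (g : (n : Type₀) → (μ : n) → n) → g) (λ (e : Type₀) → (λ (i : (δ : (t : e) → e) → (s : e) → e) → i) (λ (h : (v : e) → e) → h) (λ (α : e) → α))
  ~> λ (g : Type₀) → (λ (n : (μ : (e : g) → g) → (i : g) → g) → n) (λ (δ : (t : g) → g) → δ) (λ (s : g) → s)
  ~> λ (g : Type₀) → (λ (n : (μ : g) → g) → n) (λ (e : g) → e)
  ~> λ (g : Type₀) → λ (n : g) → n
the term's type:
  (g : Type₀) → (n : g) → g


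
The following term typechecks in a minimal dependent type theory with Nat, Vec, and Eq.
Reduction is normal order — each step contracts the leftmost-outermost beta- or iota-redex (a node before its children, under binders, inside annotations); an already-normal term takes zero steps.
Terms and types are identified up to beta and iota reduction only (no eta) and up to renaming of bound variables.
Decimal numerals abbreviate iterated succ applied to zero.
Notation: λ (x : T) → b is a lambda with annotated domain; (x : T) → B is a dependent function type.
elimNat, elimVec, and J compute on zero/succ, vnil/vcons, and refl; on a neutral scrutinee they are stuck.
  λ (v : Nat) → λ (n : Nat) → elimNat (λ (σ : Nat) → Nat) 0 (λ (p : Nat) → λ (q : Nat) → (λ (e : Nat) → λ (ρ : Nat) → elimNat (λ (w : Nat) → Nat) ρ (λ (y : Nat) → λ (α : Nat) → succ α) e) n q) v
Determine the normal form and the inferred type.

reduced normal form:
  λ (v : Nat) → λ (n : Nat) → elimNat (λ (σ : Nat) → Nat) 0 (λ (p : Nat) → λ (q : Nat) → elimNat (λ (e : Nat) → Nat) q (λ (ρ : Nat) → λ (w : Nat) → succ w) n) v
the term's type:
  (v : Nat) → (n : Nat) → Nat
observation: the leftmost-outermost redex is a beta-redex, and normalization takes 2 steps.


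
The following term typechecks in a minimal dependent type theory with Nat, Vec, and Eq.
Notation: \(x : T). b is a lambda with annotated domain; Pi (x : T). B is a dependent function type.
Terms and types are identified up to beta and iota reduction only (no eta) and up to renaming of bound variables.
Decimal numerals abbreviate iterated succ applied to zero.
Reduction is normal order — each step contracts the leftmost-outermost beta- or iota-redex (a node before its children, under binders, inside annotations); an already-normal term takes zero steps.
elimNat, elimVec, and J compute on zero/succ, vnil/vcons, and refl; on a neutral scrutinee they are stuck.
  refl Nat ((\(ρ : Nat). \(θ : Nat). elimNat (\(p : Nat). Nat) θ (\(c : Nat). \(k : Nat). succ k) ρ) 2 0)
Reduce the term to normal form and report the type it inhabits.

normal form:
  refl Nat 2
the term's type:
  Eq Nat 2 2
observation: 9 normal-order steps normalize the term, beginning with a beta-redex.


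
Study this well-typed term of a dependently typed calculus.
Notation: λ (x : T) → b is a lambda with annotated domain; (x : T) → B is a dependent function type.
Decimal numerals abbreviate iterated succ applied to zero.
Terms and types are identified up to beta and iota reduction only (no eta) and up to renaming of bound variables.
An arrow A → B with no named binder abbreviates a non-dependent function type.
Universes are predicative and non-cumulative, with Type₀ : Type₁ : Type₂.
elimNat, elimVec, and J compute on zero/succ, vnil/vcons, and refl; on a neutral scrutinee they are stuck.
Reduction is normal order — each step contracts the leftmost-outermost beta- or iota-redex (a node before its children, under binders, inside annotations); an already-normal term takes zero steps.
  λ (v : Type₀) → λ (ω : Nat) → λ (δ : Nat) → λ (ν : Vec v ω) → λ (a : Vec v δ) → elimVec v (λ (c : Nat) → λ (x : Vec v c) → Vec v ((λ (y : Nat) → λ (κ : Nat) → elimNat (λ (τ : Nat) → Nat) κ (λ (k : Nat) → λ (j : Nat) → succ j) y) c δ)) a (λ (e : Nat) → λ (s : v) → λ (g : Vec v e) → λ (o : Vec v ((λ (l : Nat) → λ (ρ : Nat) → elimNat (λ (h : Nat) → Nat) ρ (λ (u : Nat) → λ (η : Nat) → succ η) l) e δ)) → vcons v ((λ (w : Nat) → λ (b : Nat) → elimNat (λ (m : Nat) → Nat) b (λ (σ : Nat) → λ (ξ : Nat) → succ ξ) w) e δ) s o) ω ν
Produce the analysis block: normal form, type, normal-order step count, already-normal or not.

normal form:
  λ (v : Type₀) → λ (ω : Nat) → λ (δ : Nat) → λ (ν : Vec v ω) → λ (a : Vec v δ) → elimVec v (λ (c : Nat) → λ (x : Vec v c) → Vec v (elimNat (λ (y : Nat) → Nat) δ (λ (κ : Nat) → λ (τ : Nat) → succ τ) c)) a (λ (k : Nat) → λ (j : v) → λ (e : Vec v k) → λ (s : Vec v (elimNat (λ (g : Nat) → Nat) δ (λ (o : Nat) → λ (l : Nat) → succ l) k)) → vcons v (elimNat (λ (ρ : Nat) → Nat) δ (λ (h : Nat) → λ (u : Nat) → succ u) k) j s) ω ν
type:
  (v : Type₀) → (ω : Nat) → (δ : Nat) → Vec v ω → Vec v δ → Vec v (elimNat (λ (ν : Nat) → Nat) δ (λ (a : Nat) → λ (c : Nat) → succ c) ω)
normal-order step count: 6
already normal: no
first contracted redex: a beta-redex


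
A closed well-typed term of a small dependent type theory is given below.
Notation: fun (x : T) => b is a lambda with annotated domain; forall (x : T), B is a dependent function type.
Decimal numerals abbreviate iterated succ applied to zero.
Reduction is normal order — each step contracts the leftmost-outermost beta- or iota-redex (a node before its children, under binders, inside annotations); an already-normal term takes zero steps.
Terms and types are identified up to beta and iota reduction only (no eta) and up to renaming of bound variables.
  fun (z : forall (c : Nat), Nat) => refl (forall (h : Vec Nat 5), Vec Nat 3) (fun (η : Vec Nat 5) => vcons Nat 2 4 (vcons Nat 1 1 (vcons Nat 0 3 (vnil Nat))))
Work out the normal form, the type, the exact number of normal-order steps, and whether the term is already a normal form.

reduced normal form:
  fun (z : forall (c : Nat), Nat) => refl (forall (h : Vec Nat 5), Vec Nat 3) (fun (η : Vec Nat 5) => vcons Nat 2 4 (vcons Nat 1 1 (vcons Nat 0 3 (vnil Nat))))
the term's type:
  forall (z : forall (c : Nat), Nat), Eq (forall (h : Vec Nat 5), Vec Nat 3) (fun (η : Vec Nat 5) => vcons Nat 2 4 (vcons Nat 1 1 (vcons Nat 0 3 (vnil Nat)))) (fun (a : Vec Nat 5) => vcons Nat 2 4 (vcons Nat 1 1 (vcons Nat 0 3 (vnil Nat))))
normal-order step count: 0
term was already normal: yes


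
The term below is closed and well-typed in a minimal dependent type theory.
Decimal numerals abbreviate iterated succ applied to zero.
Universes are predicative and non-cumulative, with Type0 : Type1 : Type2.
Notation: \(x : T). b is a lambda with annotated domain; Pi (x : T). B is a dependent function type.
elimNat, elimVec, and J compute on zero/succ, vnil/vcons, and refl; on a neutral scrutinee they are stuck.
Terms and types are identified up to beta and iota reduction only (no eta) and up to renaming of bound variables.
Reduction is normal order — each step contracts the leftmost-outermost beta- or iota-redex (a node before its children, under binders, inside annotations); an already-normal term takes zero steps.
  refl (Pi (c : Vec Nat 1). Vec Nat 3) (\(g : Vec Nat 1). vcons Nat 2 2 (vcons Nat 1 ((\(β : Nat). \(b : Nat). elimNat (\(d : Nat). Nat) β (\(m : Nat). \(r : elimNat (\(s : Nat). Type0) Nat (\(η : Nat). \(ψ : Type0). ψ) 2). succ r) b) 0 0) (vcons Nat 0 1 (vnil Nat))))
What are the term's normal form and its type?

normal form:
  refl (Pi (c : Vec Nat 1). Vec Nat 3) (\(g : Vec Nat 1). vcons Nat 2 2 (vcons Nat 1 0 (vcons Nat 0 1 (vnil Nat))))
the term's type:
  Eq (Pi (c : Vec Nat 1). Vec Nat 3) (\(g : Vec Nat 1). vcons Nat 2 2 (vcons Nat 1 0 (vcons Nat 0 1 (vnil Nat)))) (\(β : Vec Nat 1). vcons Nat 2 2 (vcons Nat 1 0 (vcons Nat 0 1 (vnil Nat))))


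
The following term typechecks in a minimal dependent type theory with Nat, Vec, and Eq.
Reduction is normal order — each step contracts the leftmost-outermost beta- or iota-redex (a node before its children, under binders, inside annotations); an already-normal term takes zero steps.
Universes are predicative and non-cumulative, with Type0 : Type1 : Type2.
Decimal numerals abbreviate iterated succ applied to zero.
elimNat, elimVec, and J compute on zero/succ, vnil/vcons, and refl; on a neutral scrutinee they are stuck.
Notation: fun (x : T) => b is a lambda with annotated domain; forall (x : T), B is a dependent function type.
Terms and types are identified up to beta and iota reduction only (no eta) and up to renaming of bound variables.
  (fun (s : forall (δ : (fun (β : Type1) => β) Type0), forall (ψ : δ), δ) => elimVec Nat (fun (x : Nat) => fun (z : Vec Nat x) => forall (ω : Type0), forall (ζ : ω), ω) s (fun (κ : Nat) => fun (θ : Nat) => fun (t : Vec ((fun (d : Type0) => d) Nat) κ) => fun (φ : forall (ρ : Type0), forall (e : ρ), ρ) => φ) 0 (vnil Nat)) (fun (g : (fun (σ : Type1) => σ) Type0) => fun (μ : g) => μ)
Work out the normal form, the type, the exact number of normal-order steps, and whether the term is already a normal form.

normal form:
  fun (s : Type0) => fun (δ : s) => δ
type:
  forall (s : Type0), forall (δ : s), s
steps to reach normal form (normal order): 3
already normal: no
first redex: a beta-redex


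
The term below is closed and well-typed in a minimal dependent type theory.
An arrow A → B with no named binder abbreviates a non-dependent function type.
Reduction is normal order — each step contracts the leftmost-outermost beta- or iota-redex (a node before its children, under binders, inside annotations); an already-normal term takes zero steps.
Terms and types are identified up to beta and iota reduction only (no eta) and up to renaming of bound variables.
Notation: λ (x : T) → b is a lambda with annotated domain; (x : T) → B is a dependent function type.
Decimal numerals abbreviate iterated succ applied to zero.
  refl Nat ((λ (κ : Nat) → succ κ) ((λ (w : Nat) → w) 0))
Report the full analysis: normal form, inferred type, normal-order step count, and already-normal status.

normal form:
  refl Nat 1
type:
  Eq Nat 1 1
normal-order step count: 2
started in normal form: no
first contracted redex: a beta-redex


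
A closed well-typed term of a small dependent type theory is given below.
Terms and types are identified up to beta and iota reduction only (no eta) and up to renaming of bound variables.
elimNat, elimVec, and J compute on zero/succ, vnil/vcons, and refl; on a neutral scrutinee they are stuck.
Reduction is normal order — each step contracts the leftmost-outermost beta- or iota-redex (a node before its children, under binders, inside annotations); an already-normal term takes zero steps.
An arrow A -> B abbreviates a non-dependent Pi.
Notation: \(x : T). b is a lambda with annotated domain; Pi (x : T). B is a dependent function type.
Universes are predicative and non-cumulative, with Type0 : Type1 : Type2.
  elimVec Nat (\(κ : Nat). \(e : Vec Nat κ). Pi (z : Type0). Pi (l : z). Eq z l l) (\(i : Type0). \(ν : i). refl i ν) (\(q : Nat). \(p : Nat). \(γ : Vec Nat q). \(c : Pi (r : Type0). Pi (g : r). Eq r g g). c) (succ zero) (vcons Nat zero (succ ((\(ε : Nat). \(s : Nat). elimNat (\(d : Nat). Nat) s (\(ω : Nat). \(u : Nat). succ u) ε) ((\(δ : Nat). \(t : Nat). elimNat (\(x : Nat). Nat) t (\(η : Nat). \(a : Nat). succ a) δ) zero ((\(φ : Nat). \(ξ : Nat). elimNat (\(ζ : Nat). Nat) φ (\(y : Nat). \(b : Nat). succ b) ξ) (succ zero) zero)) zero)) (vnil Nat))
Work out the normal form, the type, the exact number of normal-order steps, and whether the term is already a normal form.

resulting normal form:
  \(κ : Type0). \(e : κ). refl κ e
type:
  Pi (κ : Type0). Pi (e : κ). Eq κ e e
reduction steps (normal order): 6
started in normal form: no
first redex: an elimVec iota-redex
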